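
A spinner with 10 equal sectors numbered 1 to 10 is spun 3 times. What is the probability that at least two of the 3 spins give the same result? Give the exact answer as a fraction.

P(all 3 different) = 10/10 · 9/10 · ··· · 8/10 = 18/25.
P(at least two equal) = 1 − 18/25 = 7/25.

7/25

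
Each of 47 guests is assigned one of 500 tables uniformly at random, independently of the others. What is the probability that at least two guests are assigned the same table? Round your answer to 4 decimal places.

0.8927

It's easier to compute the probability that all 47 are distinct.
P(all distinct) = 500/500 · 499/500 · ··· · 454/500 ≈ 0.1073.
So the probability of at least one match is 1 − 0.1073 = 0.8927.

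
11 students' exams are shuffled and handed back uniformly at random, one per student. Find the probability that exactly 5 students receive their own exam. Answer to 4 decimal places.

Choose which 5 of the 11 are fixed: C(11,5) = 462 ways.
The remaining 6 must have no fixed point: D(6) = 265.
P = 462·265/39916800 = 53/17280 ≈ 0.0031.

0.0031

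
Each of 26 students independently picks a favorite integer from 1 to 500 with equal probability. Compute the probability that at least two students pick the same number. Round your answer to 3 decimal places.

0.484

It's easier to compute the probability that all 26 are distinct.
P(all distinct) = 500/500 · 499/500 · ··· · 475/500 ≈ 0.516.
So the probability of at least one match is 1 − 0.516 = 0.484.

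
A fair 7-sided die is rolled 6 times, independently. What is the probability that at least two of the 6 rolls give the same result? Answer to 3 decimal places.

0.957

P(all 6 different) = 7/7 · 6/7 · ··· · 2/7 ≈ 0.043.
P(at least two equal) = 1 − 0.043 = 0.957.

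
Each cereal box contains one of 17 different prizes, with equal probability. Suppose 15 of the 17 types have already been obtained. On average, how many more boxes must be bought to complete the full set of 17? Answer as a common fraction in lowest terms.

Starting from 15 distinct types, each trial gives a new one with probability (17−i)/17 when i types are held, so the wait for the next new type is 17/(17−i).
E = 17/2 + 17/1 = 51/2.

51/2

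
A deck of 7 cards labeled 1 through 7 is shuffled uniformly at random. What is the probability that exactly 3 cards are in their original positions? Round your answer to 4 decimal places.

0.0625

Choose which 3 of the 7 are fixed: C(7,3) = 35 ways.
The remaining 4 must have no fixed point: D(4) = 9.
P = 35·9/5040 = 1/16 ≈ 0.0625.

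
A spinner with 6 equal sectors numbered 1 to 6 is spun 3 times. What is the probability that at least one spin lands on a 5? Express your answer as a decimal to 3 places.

P(no spin lands on a 5) = (5/6)^3 ≈ 0.579.
P(at least one) = 1 − 0.579 = 0.421.

0.421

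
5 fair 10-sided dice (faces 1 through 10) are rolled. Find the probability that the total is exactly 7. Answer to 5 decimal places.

0.00015

There are 10^5 = 100000 equally likely outcomes.
The number of ordered 5-tuples from {1,…,10} summing to 7 is 15.
P(sum = 7) = 15/100000 = 3/20000 ≈ 0.00015.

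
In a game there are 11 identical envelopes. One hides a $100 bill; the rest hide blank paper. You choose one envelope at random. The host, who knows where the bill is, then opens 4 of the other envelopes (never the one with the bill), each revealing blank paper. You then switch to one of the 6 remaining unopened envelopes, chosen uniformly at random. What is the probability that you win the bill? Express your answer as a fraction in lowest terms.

Your original envelope holds the bill with probability 1/11, so the other 10 collectively hold it with probability 10/11.
The host can always find 4 empty envelopes to open, so the reveals don't change that 10/11; it is now spread over the 6 remaining unopened envelopes.
P(win by switching) = (10/11) · (1/6) = 5/33.

5/33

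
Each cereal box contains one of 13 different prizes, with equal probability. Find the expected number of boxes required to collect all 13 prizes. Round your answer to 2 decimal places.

After i distinct types are collected, each trial gives a new one with probability (13−i)/13, so the expected wait for the next new type is 13/(13−i).
E = 13/13 + 13/12 + 13/11 + 13/10 + 13/9 + 13/8 + 13/7 + 13/6 + 13/5 + 13/4 + 13/3 + 13/2 + 13/1 = 1145993/27720 ≈ 41.34.

41.34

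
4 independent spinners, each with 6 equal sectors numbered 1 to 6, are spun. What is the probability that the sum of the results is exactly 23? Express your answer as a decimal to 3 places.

0.003

There are 6^4 = 1296 equally likely outcomes.
The number of ordered 4-tuples from {1,…,6} summing to 23 is 4.
P(sum = 23) = 4/1296 = 1/324 ≈ 0.003.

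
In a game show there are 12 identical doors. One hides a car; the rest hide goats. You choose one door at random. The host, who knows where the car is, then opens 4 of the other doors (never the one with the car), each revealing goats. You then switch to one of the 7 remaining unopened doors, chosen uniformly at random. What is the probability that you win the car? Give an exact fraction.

Your original door holds the car with probability 1/12, so the other 11 collectively hold it with probability 11/12.
The host can always find 4 empty doors to open, so the reveals don't change that 11/12; it is now spread over the 7 remaining unopened doors.
P(win by switching) = (11/12) · (1/7) = 11/84.

11/84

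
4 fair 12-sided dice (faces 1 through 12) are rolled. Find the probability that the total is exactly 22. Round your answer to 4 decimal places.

0.0479

There are 12^4 = 20736 equally likely outcomes.
The number of ordered 4-tuples from {1,…,12} summing to 22 is 994.
P(sum = 22) = 994/20736 = 497/10368 ≈ 0.0479.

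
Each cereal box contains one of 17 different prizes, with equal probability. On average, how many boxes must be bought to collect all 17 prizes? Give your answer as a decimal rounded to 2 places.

After i distinct types are collected, each trial gives a new one with probability (17−i)/17, so the expected wait for the next new type is 17/(17−i).
E = 17/17 + 17/16 + 17/15 + 17/14 + 17/13 + 17/12 + 17/11 + 17/10 + 17/9 + 17/8 + 17/7 + 17/6 + 17/5 + 17/4 + 17/3 + 17/2 + 17/1 = 42142223/720720 ≈ 58.47.

58.47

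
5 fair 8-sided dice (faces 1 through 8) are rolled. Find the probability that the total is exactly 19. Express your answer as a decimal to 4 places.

0.0613

There are 8^5 = 32768 equally likely outcomes.
The number of ordered 5-tuples from {1,…,8} summing to 19 is 2010.
P(sum = 19) = 2010/32768 = 1005/16384 ≈ 0.0613.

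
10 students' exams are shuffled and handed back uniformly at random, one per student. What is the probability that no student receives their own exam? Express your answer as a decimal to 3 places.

0.368

This is the derangement probability: permutations of 10 with no fixed point.
D(10) = 10! · (1 − 1/1! + 1/2! − ··· + (−1)^10/10!) = 1334961.
P = 1334961/3628800 = 16481/44800 ≈ 0.368.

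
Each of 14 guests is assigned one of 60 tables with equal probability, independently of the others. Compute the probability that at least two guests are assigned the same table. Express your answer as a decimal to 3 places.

0.807

It's easier to compute the probability that all 14 are distinct.
P(all distinct) = 60/60 · 59/60 · ··· · 47/60 ≈ 0.193.
So the probability of at least one match is 1 − 0.193 = 0.807.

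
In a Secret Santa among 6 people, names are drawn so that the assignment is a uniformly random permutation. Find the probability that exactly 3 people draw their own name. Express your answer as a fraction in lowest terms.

Choose which 3 of the 6 are fixed: C(6,3) = 20 ways.
The remaining 3 must have no fixed point: D(3) = 2.
P = 20·2/720 = 1/18.

1/18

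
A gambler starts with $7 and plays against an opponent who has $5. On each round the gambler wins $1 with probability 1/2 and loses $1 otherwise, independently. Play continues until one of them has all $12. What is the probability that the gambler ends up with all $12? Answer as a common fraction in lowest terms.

7/12

With a fair step, P(i) = ½P(i−1) + ½P(i+1) with P(0)=0, P(12)=1 has the linear solution P(i) = i/12.
P(7) = 7/12.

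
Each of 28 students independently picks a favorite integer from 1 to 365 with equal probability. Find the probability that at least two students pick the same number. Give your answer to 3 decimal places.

It's easier to compute the probability that all 28 are distinct.
P(all distinct) = 365/365 · 364/365 · ··· · 338/365 ≈ 0.346.
So the probability of at least one match is 1 − 0.346 = 0.654.

0.654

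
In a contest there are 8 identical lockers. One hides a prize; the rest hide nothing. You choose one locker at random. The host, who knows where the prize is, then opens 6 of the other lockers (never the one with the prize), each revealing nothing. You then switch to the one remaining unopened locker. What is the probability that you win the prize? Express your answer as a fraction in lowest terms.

7/8

Your original locker holds the prize with probability 1/8, so the other 7 collectively hold it with probability 7/8.
The host can always find 6 empty lockers to open, so the reveals don't change that 7/8; it is now spread over the 1 remaining unopened locker.
P(win by switching) = (7/8) · (1/1) = 7/8.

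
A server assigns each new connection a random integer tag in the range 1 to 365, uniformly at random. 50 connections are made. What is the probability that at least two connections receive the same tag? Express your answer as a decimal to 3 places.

0.970

It's easier to compute the probability that all 50 are distinct.
P(all distinct) = 365/365 · 364/365 · ··· · 316/365 ≈ 0.030.
So the probability of at least one match is 1 − 0.030 = 0.970.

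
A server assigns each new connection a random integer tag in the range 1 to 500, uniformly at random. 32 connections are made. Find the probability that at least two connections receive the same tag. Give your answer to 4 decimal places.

It's easier to compute the probability that all 32 are distinct.
P(all distinct) = 500/500 · 499/500 · ··· · 469/500 ≈ 0.3629.
So the probability of at least one match is 1 − 0.3629 = 0.6371.

0.6371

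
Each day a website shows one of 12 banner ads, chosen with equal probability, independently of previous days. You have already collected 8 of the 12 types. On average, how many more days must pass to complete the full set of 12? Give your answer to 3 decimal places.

25.000

Starting from 8 distinct types, each trial gives a new one with probability (12−i)/12 when i types are held, so the wait for the next new type is 12/(12−i).
E = 12/4 + 12/3 + 12/2 + 12/1 = 25 ≈ 25.000.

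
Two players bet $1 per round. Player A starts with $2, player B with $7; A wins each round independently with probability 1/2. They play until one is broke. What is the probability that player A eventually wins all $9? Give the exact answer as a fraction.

2/9

With a fair step, P(i) = ½P(i−1) + ½P(i+1) with P(0)=0, P(9)=1 has the linear solution P(i) = i/9.
P(2) = 2/9.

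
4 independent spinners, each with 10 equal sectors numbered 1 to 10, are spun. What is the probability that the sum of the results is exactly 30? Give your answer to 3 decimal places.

There are 10^4 = 10000 equally likely outcomes.
The number of ordered 4-tuples from {1,…,10} summing to 30 is 282.
P(sum = 30) = 282/10000 = 141/5000 ≈ 0.028.

0.028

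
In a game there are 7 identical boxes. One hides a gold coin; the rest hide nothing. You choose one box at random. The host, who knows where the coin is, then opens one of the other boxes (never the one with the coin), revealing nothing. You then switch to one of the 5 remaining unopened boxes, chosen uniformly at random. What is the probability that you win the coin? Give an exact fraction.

Your original box holds the coin with probability 1/7, so the other 6 collectively hold it with probability 6/7.
The host can always find an empty box to open, so this doesn't change that 6/7; it is now spread over the 5 remaining unopened boxes.
P(win by switching) = (6/7) · (1/5) = 6/35.

6/35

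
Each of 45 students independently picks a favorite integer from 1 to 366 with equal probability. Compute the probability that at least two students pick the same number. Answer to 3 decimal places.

0.940

It's easier to compute the probability that all 45 are distinct.
P(all distinct) = 366/366 · 365/366 · ··· · 322/366 ≈ 0.060.
So the probability of at least one match is 1 − 0.060 = 0.940.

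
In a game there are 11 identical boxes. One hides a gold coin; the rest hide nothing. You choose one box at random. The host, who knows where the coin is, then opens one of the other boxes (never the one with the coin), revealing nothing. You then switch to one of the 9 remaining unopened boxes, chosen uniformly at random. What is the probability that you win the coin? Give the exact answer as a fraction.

Your original box holds the coin with probability 1/11, so the other 10 collectively hold it with probability 10/11.
The host can always find an empty box to open, so this doesn't change that 10/11; it is now spread over the 9 remaining unopened boxes.
P(win by switching) = (10/11) · (1/9) = 10/99.

10/99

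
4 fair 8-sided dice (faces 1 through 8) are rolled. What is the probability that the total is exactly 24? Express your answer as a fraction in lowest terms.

There are 8^4 = 4096 equally likely outcomes.
The number of ordered 4-tuples from {1,…,8} summing to 24 is 161.
P(sum = 24) = 161/4096.

161/4096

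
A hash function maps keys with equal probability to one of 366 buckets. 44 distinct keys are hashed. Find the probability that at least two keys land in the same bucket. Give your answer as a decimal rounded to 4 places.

It's easier to compute the probability that all 44 are distinct.
P(all distinct) = 366/366 · 365/366 · ··· · 323/366 ≈ 0.0676.
So the probability of at least one match is 1 − 0.0676 = 0.9324.

0.9324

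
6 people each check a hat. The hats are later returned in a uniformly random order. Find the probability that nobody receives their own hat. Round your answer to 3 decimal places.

0.368

This is the derangement probability: permutations of 6 with no fixed point.
D(6) = 6! · (1 − 1/1! + 1/2! − ··· + (−1)^6/6!) = 265.
P = 265/720 = 53/144 ≈ 0.368.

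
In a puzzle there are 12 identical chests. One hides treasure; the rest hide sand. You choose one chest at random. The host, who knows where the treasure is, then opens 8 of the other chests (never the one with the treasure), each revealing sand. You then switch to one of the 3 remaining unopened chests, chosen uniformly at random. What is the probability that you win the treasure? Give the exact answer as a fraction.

11/36

Your original chest holds the treasure with probability 1/12, so the other 11 collectively hold it with probability 11/12.
The host can always find 8 empty chests to open, so the reveals don't change that 11/12; it is now spread over the 3 remaining unopened chests.
P(win by switching) = (11/12) · (1/3) = 11/36.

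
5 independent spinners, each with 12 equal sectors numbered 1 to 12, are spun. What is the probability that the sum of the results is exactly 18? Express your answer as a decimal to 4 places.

There are 12^5 = 248832 equally likely outcomes.
The number of ordered 5-tuples from {1,…,12} summing to 18 is 2355.
P(sum = 18) = 2355/248832 = 785/82944 ≈ 0.0095.

0.0095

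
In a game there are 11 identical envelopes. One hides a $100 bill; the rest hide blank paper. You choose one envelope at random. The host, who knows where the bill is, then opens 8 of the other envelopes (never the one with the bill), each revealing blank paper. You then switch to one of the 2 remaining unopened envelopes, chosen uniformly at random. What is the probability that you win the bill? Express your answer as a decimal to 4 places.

Your original envelope holds the bill with probability 1/11, so the other 10 collectively hold it with probability 10/11.
The host can always find 8 empty envelopes to open, so the reveals don't change that 10/11; it is now spread over the 2 remaining unopened envelopes.
P(win by switching) = (10/11) · (1/2) = 5/11 ≈ 0.4545.

0.4545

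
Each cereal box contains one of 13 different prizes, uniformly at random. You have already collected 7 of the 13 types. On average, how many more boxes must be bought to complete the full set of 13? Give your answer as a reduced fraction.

637/20

Starting from 7 distinct types, each trial gives a new one with probability (13−i)/13 when i types are held, so the wait for the next new type is 13/(13−i).
E = 13/6 + 13/5 + 13/4 + 13/3 + 13/2 + 13/1 = 637/20.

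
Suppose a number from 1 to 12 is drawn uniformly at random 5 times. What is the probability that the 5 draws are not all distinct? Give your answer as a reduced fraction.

89/144

P(all 5 different) = 12/12 · 11/12 · ··· · 8/12 = 55/144.
P(at least two equal) = 1 − 55/144 = 89/144.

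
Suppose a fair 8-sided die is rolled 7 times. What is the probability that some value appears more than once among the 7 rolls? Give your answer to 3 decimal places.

0.981

P(all 7 different) = 8/8 · 7/8 · ··· · 2/8 ≈ 0.019.
P(at least two equal) = 1 − 0.019 = 0.981.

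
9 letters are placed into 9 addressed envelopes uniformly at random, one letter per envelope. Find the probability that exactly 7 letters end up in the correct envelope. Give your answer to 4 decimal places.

0.0001

Choose which 7 of the 9 are fixed: C(9,7) = 36 ways.
The remaining 2 must have no fixed point: D(2) = 1.
P = 36·1/362880 = 1/10080 ≈ 0.0001.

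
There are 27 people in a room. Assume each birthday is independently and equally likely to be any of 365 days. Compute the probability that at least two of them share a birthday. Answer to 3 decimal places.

It's easier to compute the probability that all 27 are distinct.
P(all distinct) = 365/365 · 364/365 · ··· · 339/365 ≈ 0.373.
So the probability of at least one match is 1 − 0.373 = 0.627.

0.627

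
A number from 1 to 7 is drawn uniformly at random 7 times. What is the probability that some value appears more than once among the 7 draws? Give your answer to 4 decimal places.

P(all 7 different) = 7/7 · 6/7 · ··· · 1/7 ≈ 0.0061.
P(at least two equal) = 1 − 0.0061 = 0.9939.

0.9939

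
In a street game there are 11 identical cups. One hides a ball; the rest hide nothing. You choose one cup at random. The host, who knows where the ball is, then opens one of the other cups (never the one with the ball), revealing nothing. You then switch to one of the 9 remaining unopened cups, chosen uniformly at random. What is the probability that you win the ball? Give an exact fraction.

Your original cup holds the ball with probability 1/11, so the other 10 collectively hold it with probability 10/11.
The host can always find an empty cup to open, so this doesn't change that 10/11; it is now spread over the 9 remaining unopened cups.
P(win by switching) = (10/11) · (1/9) = 10/99.

10/99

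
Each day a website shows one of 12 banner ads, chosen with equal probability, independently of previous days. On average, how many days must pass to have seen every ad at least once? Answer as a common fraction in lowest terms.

After i distinct types are collected, each trial gives a new one with probability (12−i)/12, so the expected wait for the next new type is 12/(12−i).
E = 12/12 + 12/11 + 12/10 + 12/9 + 12/8 + 12/7 + 12/6 + 12/5 + 12/4 + 12/3 + 12/2 + 12/1 = 86021/2310.

86021/2310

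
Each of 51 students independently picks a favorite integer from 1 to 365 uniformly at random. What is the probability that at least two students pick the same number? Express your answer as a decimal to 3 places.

It's easier to compute the probability that all 51 are distinct.
P(all distinct) = 365/365 · 364/365 · ··· · 315/365 ≈ 0.026.
So the probability of at least one match is 1 − 0.026 = 0.974.

0.974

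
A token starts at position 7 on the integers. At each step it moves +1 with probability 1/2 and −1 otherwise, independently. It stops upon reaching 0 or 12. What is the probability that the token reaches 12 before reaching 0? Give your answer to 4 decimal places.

0.5833

With a fair step, P(i) = ½P(i−1) + ½P(i+1) with P(0)=0, P(12)=1 has the linear solution P(i) = i/12.
P(7) = 7/12 ≈ 0.5833.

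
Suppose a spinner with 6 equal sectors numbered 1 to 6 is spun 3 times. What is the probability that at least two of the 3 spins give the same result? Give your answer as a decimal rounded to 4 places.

P(all 3 different) = 6/6 · 5/6 · ··· · 4/6 ≈ 0.5556.
P(at least two equal) = 1 − 0.5556 = 0.4444.

0.4444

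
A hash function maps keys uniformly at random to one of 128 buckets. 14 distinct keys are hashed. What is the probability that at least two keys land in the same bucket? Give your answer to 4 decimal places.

It's easier to compute the probability that all 14 are distinct.
P(all distinct) = 128/128 · 127/128 · ··· · 115/128 ≈ 0.4784.
So the probability of at least one match is 1 − 0.4784 = 0.5216.

0.5216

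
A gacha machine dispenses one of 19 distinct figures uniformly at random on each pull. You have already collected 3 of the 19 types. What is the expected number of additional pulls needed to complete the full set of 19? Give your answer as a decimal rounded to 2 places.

Starting from 3 distinct types, each trial gives a new one with probability (19−i)/19 when i types are held, so the wait for the next new type is 19/(19−i).
E = 19/16 + 19/15 + 19/14 + 19/13 + 19/12 + 19/11 + 19/10 + 19/9 + 19/8 + 19/7 + 19/6 + 19/5 + 19/4 + 19/3 + 19/2 + 19/1 = 46294621/720720 ≈ 64.23.

64.23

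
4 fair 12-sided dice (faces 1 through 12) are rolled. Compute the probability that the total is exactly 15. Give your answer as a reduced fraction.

There are 12^4 = 20736 equally likely outcomes.
The number of ordered 4-tuples from {1,…,12} summing to 15 is 364.
P(sum = 15) = 364/20736 = 91/5184.

91/5184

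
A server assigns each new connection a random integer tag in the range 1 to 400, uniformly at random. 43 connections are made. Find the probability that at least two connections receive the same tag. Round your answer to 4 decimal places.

It's easier to compute the probability that all 43 are distinct.
P(all distinct) = 400/400 · 399/400 · ··· · 358/400 ≈ 0.0961.
So the probability of at least one match is 1 − 0.0961 = 0.9039.

0.9039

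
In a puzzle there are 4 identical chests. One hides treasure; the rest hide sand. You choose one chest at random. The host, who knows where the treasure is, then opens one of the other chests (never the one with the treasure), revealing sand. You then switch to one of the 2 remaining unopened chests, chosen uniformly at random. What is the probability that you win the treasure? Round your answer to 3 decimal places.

Your original chest holds the treasure with probability 1/4, so the other 3 collectively hold it with probability 3/4.
The host can always find an empty chest to open, so this doesn't change that 3/4; it is now spread over the 2 remaining unopened chests.
P(win by switching) = (3/4) · (1/2) = 3/8 ≈ 0.375.

0.375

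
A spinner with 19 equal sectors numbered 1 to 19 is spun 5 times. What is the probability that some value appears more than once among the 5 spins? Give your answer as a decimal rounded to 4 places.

0.4365

P(all 5 different) = 19/19 · 18/19 · ··· · 15/19 ≈ 0.5635.
P(at least two equal) = 1 − 0.5635 = 0.4365.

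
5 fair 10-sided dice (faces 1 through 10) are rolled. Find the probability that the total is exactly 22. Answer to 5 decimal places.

0.04335

There are 10^5 = 100000 equally likely outcomes.
The number of ordered 5-tuples from {1,…,10} summing to 22 is 4335.
P(sum = 22) = 4335/100000 = 867/20000 ≈ 0.04335.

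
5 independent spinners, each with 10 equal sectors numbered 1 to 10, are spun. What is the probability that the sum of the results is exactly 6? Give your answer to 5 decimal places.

There are 10^5 = 100000 equally likely outcomes.
The number of ordered 5-tuples from {1,…,10} summing to 6 is 5.
P(sum = 6) = 5/100000 = 1/20000 ≈ 0.00005.

0.00005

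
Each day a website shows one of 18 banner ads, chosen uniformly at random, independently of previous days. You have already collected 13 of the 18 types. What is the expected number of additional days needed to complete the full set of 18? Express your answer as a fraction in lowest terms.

Starting from 13 distinct types, each trial gives a new one with probability (18−i)/18 when i types are held, so the wait for the next new type is 18/(18−i).
E = 18/5 + 18/4 + 18/3 + 18/2 + 18/1 = 411/10.

411/10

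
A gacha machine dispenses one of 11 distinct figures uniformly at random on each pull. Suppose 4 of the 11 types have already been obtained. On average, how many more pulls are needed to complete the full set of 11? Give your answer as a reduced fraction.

Starting from 4 distinct types, each trial gives a new one with probability (11−i)/11 when i types are held, so the wait for the next new type is 11/(11−i).
E = 11/7 + 11/6 + 11/5 + 11/4 + 11/3 + 11/2 + 11/1 = 3993/140.

3993/140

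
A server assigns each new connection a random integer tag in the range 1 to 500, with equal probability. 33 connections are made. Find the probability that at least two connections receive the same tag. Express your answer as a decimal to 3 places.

0.660

It's easier to compute the probability that all 33 are distinct.
P(all distinct) = 500/500 · 499/500 · ··· · 468/500 ≈ 0.340.
So the probability of at least one match is 1 − 0.340 = 0.660.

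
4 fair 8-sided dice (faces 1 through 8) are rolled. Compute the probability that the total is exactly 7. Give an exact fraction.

5/1024

There are 8^4 = 4096 equally likely outcomes.
The number of ordered 4-tuples from {1,…,8} summing to 7 is 20.
P(sum = 7) = 20/4096 = 5/1024.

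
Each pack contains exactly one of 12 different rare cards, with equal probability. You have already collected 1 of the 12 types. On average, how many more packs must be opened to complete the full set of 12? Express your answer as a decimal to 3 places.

Starting from 1 distinct type, each trial gives a new one with probability (12−i)/12 when i types are held, so the wait for the next new type is 12/(12−i).
E = 12/11 + 12/10 + 12/9 + 12/8 + 12/7 + 12/6 + 12/5 + 12/4 + 12/3 + 12/2 + 12/1 = 83711/2310 ≈ 36.239.

36.239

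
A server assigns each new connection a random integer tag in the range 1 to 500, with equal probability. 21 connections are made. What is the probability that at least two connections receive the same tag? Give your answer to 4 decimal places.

It's easier to compute the probability that all 21 are distinct.
P(all distinct) = 500/500 · 499/500 · ··· · 480/500 ≈ 0.6532.
So the probability of at least one match is 1 − 0.6532 = 0.3468.

0.3468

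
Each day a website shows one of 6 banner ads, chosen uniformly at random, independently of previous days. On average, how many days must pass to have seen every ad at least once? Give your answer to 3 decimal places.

14.700

After i distinct types are collected, each trial gives a new one with probability (6−i)/6, so the expected wait for the next new type is 6/(6−i).
E = 6/6 + 6/5 + 6/4 + 6/3 + 6/2 + 6/1 = 147/10 ≈ 14.700.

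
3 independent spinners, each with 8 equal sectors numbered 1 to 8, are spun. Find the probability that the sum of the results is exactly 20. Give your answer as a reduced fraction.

There are 8^3 = 512 equally likely outcomes.
The number of ordered 3-tuples from {1,…,8} summing to 20 is 15.
P(sum = 20) = 15/512.

15/512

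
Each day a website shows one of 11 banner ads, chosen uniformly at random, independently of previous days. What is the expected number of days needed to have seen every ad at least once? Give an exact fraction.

83711/2520

After i distinct types are collected, each trial gives a new one with probability (11−i)/11, so the expected wait for the next new type is 11/(11−i).
E = 11/11 + 11/10 + 11/9 + 11/8 + 11/7 + 11/6 + 11/5 + 11/4 + 11/3 + 11/2 + 11/1 = 83711/2520.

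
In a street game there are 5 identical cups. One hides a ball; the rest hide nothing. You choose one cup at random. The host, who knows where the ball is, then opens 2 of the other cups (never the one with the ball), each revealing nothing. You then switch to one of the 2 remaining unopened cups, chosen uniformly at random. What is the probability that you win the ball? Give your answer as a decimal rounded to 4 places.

0.4000

Your original cup holds the ball with probability 1/5, so the other 4 collectively hold it with probability 4/5.
The host can always find 2 empty cups to open, so the reveals don't change that 4/5; it is now spread over the 2 remaining unopened cups.
P(win by switching) = (4/5) · (1/2) = 2/5 ≈ 0.4000.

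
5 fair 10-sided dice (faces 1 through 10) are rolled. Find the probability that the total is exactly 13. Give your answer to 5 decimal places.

0.00495

There are 10^5 = 100000 equally likely outcomes.
The number of ordered 5-tuples from {1,…,10} summing to 13 is 495.
P(sum = 13) = 495/100000 = 99/20000 ≈ 0.00495.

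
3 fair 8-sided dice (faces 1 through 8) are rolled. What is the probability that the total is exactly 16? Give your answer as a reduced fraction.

21/256

There are 8^3 = 512 equally likely outcomes.
The number of ordered 3-tuples from {1,…,8} summing to 16 is 42.
P(sum = 16) = 42/512 = 21/256.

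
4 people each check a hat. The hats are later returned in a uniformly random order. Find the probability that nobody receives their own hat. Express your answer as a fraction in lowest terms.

This is the derangement probability: permutations of 4 with no fixed point.
D(4) = 4! · (1 − 1/1! + 1/2! − ··· + (−1)^4/4!) = 9.
P = 9/24 = 3/8.

3/8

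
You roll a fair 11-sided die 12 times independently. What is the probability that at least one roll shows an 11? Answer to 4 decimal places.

0.6814

P(no roll shows an 11) = (10/11)^12 ≈ 0.3186.
P(at least one) = 1 − 0.3186 = 0.6814.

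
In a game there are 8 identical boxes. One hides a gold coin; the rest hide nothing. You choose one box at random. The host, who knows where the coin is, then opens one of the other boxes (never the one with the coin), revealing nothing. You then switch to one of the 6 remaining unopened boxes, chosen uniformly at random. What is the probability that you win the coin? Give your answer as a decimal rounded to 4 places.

Your original box holds the coin with probability 1/8, so the other 7 collectively hold it with probability 7/8.
The host can always find an empty box to open, so this doesn't change that 7/8; it is now spread over the 6 remaining unopened boxes.
P(win by switching) = (7/8) · (1/6) = 7/48 ≈ 0.1458.

0.1458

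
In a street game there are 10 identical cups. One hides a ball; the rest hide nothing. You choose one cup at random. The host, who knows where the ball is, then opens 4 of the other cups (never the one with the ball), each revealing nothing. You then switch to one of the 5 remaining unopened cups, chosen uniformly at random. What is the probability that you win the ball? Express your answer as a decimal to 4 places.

0.1800

Your original cup holds the ball with probability 1/10, so the other 9 collectively hold it with probability 9/10.
The host can always find 4 empty cups to open, so the reveals don't change that 9/10; it is now spread over the 5 remaining unopened cups.
P(win by switching) = (9/10) · (1/5) = 9/50 ≈ 0.1800.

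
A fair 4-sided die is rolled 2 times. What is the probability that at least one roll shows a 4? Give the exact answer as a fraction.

P(no roll shows a 4) = (3/4)^2 = 9/16.
P(at least one) = 1 − 9/16 = 7/16.

7/16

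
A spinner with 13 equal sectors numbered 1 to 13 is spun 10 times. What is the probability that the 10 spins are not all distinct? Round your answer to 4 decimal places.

P(all 10 different) = 13/13 · 12/13 · ··· · 4/13 ≈ 0.0075.
P(at least two equal) = 1 − 0.0075 = 0.9925.

0.9925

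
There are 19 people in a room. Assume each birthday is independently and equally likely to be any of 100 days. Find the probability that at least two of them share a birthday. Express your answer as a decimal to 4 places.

It's easier to compute the probability that all 19 are distinct.
P(all distinct) = 100/100 · 99/100 · ··· · 82/100 ≈ 0.1610.
So the probability of at least one match is 1 − 0.1610 = 0.8390.

0.8390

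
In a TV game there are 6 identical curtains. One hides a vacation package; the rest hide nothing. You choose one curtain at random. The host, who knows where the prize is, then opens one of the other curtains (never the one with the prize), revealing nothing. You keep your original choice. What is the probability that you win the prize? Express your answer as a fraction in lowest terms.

1/6

The host can always open an empty curtain regardless of your choice, so this gives no information about your original curtain.
P(win by staying) = 1/6.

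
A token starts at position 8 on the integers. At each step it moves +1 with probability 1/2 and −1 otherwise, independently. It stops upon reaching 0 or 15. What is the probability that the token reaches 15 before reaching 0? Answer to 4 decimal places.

With a fair step, P(i) = ½P(i−1) + ½P(i+1) with P(0)=0, P(15)=1 has the linear solution P(i) = i/15.
P(8) = 8/15 ≈ 0.5333.

0.5333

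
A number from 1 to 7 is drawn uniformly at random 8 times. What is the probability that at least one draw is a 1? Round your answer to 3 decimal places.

P(no draw is a 1) = (6/7)^8 ≈ 0.291.
P(at least one) = 1 − 0.291 = 0.709.

0.709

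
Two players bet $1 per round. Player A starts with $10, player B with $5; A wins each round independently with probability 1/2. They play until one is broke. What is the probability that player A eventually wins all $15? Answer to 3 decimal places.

0.667

With a fair step, P(i) = ½P(i−1) + ½P(i+1) with P(0)=0, P(15)=1 has the linear solution P(i) = i/15.
P(10) = 10/15 = 2/3 ≈ 0.667.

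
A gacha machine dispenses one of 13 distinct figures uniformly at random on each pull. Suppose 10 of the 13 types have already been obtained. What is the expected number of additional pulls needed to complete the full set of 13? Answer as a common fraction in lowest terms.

143/6

Starting from 10 distinct types, each trial gives a new one with probability (13−i)/13 when i types are held, so the wait for the next new type is 13/(13−i).
E = 13/3 + 13/2 + 13/1 = 143/6.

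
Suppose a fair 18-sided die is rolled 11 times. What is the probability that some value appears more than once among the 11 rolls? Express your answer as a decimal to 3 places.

0.980

P(all 11 different) = 18/18 · 17/18 · ··· · 8/18 ≈ 0.020.
P(at least two equal) = 1 − 0.020 = 0.980.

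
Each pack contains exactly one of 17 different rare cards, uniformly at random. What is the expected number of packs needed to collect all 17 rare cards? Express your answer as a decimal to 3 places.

58.472

After i distinct types are collected, each trial gives a new one with probability (17−i)/17, so the expected wait for the next new type is 17/(17−i).
E = 17/17 + 17/16 + 17/15 + 17/14 + 17/13 + 17/12 + 17/11 + 17/10 + 17/9 + 17/8 + 17/7 + 17/6 + 17/5 + 17/4 + 17/3 + 17/2 + 17/1 = 42142223/720720 ≈ 58.472.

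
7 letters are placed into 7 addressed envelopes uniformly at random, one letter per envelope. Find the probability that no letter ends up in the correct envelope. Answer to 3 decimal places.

This is the derangement probability: permutations of 7 with no fixed point.
D(7) = 7! · (1 − 1/1! + 1/2! − ··· + (−1)^7/7!) = 1854.
P = 1854/5040 = 103/280 ≈ 0.368.

0.368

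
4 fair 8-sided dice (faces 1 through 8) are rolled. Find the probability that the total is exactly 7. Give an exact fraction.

5/1024

There are 8^4 = 4096 equally likely outcomes.
The number of ordered 4-tuples from {1,…,8} summing to 7 is 20.
P(sum = 7) = 20/4096 = 5/1024.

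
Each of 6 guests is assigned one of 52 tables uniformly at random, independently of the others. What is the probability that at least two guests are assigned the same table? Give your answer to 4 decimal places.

0.2586

It's easier to compute the probability that all 6 are distinct.
P(all distinct) = 52/52 · 51/52 · ··· · 47/52 ≈ 0.7414.
So the probability of at least one match is 1 − 0.7414 = 0.2586.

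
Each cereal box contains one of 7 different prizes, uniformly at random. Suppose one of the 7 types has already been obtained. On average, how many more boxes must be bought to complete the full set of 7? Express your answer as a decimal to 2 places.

17.15

Starting from 1 distinct type, each trial gives a new one with probability (7−i)/7 when i types are held, so the wait for the next new type is 7/(7−i).
E = 7/6 + 7/5 + 7/4 + 7/3 + 7/2 + 7/1 = 343/20 ≈ 17.15.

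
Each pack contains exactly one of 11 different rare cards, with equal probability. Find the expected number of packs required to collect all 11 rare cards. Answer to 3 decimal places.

After i distinct types are collected, each trial gives a new one with probability (11−i)/11, so the expected wait for the next new type is 11/(11−i).
E = 11/11 + 11/10 + 11/9 + 11/8 + 11/7 + 11/6 + 11/5 + 11/4 + 11/3 + 11/2 + 11/1 = 83711/2520 ≈ 33.219.

33.219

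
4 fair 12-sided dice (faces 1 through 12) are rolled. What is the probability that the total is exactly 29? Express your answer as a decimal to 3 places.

There are 12^4 = 20736 equally likely outcomes.
The number of ordered 4-tuples from {1,…,12} summing to 29 is 1060.
P(sum = 29) = 1060/20736 = 265/5184 ≈ 0.051.

0.051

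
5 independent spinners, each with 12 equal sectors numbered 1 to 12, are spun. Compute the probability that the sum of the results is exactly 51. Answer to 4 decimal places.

There are 12^5 = 248832 equally likely outcomes.
The number of ordered 5-tuples from {1,…,12} summing to 51 is 715.
P(sum = 51) = 715/248832 ≈ 0.0029.

0.0029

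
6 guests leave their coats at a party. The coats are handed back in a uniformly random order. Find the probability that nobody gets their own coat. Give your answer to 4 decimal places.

This is the derangement probability: permutations of 6 with no fixed point.
D(6) = 6! · (1 − 1/1! + 1/2! − ··· + (−1)^6/6!) = 265.
P = 265/720 = 53/144 ≈ 0.3681.

0.3681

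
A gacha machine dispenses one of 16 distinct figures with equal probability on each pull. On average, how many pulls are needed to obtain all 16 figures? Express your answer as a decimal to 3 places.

After i distinct types are collected, each trial gives a new one with probability (16−i)/16, so the expected wait for the next new type is 16/(16−i).
E = 16/16 + 16/15 + 16/14 + 16/13 + 16/12 + 16/11 + 16/10 + 16/9 + 16/8 + 16/7 + 16/6 + 16/5 + 16/4 + 16/3 + 16/2 + 16/1 = 2436559/45045 ≈ 54.092.

54.092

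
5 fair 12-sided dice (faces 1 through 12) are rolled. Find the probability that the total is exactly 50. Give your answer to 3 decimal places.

There are 12^5 = 248832 equally likely outcomes.
The number of ordered 5-tuples from {1,…,12} summing to 50 is 1001.
P(sum = 50) = 1001/248832 ≈ 0.004.

0.004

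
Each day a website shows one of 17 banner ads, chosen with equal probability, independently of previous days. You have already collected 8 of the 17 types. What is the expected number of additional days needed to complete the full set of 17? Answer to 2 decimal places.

Starting from 8 distinct types, each trial gives a new one with probability (17−i)/17 when i types are held, so the wait for the next new type is 17/(17−i).
E = 17/9 + 17/8 + 17/7 + 17/6 + 17/5 + 17/4 + 17/3 + 17/2 + 17/1 = 121193/2520 ≈ 48.09.

48.09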